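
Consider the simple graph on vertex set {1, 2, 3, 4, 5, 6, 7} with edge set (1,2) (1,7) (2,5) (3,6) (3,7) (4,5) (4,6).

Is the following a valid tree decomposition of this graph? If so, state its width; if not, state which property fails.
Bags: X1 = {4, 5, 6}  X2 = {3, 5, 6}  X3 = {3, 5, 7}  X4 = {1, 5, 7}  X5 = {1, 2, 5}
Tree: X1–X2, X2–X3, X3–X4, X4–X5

Checking the three conditions: (i) the bags cover all of {1, 2, 3, 4, 5, 6, 7}; (ii) for each edge, some bag contains both endpoints; (iii) the bags containing any fixed vertex form a subtree. All hold, so the decomposition is valid with width 3 − 1 = 2.

Yes; width 2.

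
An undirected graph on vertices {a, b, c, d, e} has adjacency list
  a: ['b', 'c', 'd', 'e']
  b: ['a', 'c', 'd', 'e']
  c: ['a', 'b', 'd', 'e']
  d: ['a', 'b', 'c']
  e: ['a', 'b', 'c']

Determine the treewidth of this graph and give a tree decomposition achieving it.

Each bag holds 4 vertices, so the decomposition has width 3, which upper-bounds the treewidth. For the lower bound, the 4 vertices {a, b, c, d} are pairwise adjacent, and any tree decomposition puts a clique entirely inside one bag — forcing width ≥ 3. Combining the bounds, tw(G) = 3.

Treewidth 3.
Bags: B1 = {a, b, c, e}  B2 = {a, b, c, d}
Tree: B1–B2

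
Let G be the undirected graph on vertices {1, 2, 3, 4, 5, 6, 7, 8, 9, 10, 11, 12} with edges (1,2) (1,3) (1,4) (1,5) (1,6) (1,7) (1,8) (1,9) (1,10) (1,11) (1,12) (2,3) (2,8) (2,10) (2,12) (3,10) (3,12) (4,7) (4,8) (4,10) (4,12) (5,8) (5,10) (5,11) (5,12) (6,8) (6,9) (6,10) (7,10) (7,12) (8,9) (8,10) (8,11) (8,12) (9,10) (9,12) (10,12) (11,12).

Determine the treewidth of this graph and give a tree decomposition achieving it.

Treewidth 4.
One optimal decomposition is:
Bags: B1 = {1, 2, 8, 10, 12}  B2 = {1, 5, 8, 10, 12}  B3 = {1, 4, 8, 10, 12}  B4 = {1, 4, 7, 10, 12}  B5 = {1, 8, 9, 10, 12}  B6 = {1, 6, 8, 9, 10}  B7 = {1, 2, 3, 10, 12}  B8 = {1, 5, 8, 11, 12}
Tree: B1–B2, B2–B3, B3–B4, B1–B5, B5–B6, B1–B7, B2–B8

Each bag holds 5 vertices, so the decomposition has width 4, which upper-bounds the treewidth. For the lower bound, the 5 vertices {1, 8, 9, 10, 12} are pairwise adjacent, and any tree decomposition puts a clique entirely inside one bag — forcing width ≥ 4. The upper and lower bounds meet at 4, so that is the treewidth.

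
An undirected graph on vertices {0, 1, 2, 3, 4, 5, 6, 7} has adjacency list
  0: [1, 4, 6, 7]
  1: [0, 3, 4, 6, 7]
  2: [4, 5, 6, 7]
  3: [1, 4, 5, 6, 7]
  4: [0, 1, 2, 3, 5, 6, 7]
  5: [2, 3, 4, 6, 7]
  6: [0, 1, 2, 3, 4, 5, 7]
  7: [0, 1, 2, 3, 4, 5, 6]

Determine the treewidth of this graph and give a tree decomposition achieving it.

Treewidth 4.
One optimal decomposition is:
Bags: B1 = {3, 4, 5, 6, 7}  B2 = {1, 3, 4, 6, 7}  B3 = {0, 1, 4, 6, 7}  B4 = {2, 4, 5, 6, 7}
Tree: B1–B2, B2–B3, B1–B4

The largest bag has 5 vertices, giving width 4; this decomposition certifies tw(G) ≤ 4. For the lower bound, the 5 vertices {0, 1, 4, 6, 7} are pairwise adjacent, and any tree decomposition puts a clique entirely inside one bag — forcing width ≥ 4. Hence tw(G) = 4 exactly.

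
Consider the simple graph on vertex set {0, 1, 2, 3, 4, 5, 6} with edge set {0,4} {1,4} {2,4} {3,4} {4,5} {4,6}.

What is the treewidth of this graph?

A width-1 tree decomposition is:
Bags: B1 = {0, 4}  B2 = {4, 5}  B3 = {4, 6}  B4 = {3, 4}  B5 = {2, 4}  B6 = {1, 4}
Tree: B1–B2, B2–B3, B3–B4, B3–B5, B4–B6
The largest bag has 2 vertices, giving width 1; this decomposition certifies tw(G) ≤ 1. G has an edge, so its treewidth is at least 1. Hence tw(G) = 1 exactly.

1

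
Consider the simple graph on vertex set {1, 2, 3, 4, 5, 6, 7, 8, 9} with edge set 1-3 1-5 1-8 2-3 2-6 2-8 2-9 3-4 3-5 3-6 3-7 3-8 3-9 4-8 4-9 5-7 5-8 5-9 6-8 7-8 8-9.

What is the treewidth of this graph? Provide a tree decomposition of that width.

Treewidth 3.
Bags: B1 = {3, 5, 8, 9}  B2 = {1, 3, 5, 8}  B3 = {3, 4, 8, 9}  B4 = {3, 5, 7, 8}  B5 = {2, 3, 8, 9}  B6 = {2, 3, 6, 8}
Tree: B1–B2, B1–B3, B1–B4, B1–B5, B5–B6

Every bag has size at most 4, so the width is 4 − 1 = 3 and tw(G) ≤ 3. For the lower bound, the 4 vertices {2, 3, 8, 9} are pairwise adjacent, and any tree decomposition puts a clique entirely inside one bag — forcing width ≥ 3. Combining the bounds, tw(G) = 3.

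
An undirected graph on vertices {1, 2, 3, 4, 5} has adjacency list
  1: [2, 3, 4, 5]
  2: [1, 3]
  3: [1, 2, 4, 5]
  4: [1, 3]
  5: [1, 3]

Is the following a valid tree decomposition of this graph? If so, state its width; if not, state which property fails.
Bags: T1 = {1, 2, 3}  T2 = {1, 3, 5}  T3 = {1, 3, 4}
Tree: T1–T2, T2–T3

Yes; width 2.

Vertex coverage: the bags together contain {1, 2, 3, 4, 5}, the full vertex set. Edge coverage: each edge of G has both endpoints in at least one bag. Running intersection: for every vertex, the bags containing it form a connected subtree. All three properties hold, so this is a valid tree decomposition of width max|bag| − 1 = 2, and hence tw(G) ≤ 2.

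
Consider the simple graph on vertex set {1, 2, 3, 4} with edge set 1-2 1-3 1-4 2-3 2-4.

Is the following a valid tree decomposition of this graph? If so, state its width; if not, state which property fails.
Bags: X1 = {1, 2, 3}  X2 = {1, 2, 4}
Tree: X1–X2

Checking the three conditions: (i) the bags cover all of {1, 2, 3, 4}; (ii) for each edge, some bag contains both endpoints; (iii) the bags containing any fixed vertex form a subtree. All hold, so the decomposition is valid with width 3 − 1 = 2.

Yes; width 2.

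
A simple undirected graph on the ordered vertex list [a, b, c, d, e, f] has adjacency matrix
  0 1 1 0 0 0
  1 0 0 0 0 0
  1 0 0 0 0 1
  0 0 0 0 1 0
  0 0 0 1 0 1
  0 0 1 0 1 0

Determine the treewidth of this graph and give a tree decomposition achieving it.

Every bag has size at most 2, so the width is 2 − 1 = 1 and tw(G) ≤ 1. Any graph with an edge has treewidth ≥ 1, and G has the edge b–a. The upper and lower bounds meet at 1, so that is the treewidth.

Treewidth 1.
One such decomposition:
Bags: B1 = {a, b}  B2 = {a, c}  B3 = {c, f}  B4 = {e, f}  B5 = {d, e}
Tree: B1–B2, B2–B3, B3–B4, B4–B5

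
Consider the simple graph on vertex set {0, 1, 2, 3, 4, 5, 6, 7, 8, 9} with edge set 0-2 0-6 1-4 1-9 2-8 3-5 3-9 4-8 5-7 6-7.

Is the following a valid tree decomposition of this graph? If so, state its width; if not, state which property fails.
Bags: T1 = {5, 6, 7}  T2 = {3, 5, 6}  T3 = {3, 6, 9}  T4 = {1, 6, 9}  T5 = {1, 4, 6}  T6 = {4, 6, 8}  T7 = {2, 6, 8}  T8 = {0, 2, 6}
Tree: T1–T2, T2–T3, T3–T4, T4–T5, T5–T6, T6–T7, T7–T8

Checking the three conditions: (i) the bags cover all of {0, 1, 2, 3, 4, 5, 6, 7, 8, 9}; (ii) for each edge, some bag contains both endpoints; (iii) the bags containing any fixed vertex form a subtree. All hold, so the decomposition is valid with width 3 − 1 = 2.

Yes; width 2.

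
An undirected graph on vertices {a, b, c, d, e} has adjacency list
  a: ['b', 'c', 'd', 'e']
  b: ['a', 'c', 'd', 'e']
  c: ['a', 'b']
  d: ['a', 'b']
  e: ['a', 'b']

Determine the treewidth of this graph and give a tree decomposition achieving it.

The largest bag has 3 vertices, giving width 2; this decomposition certifies tw(G) ≤ 2. On the other hand G contains the 3-clique {a, b, d}. A clique must lie in a single bag of any decomposition, so no decomposition can have width below 2. Hence tw(G) = 2 exactly.

Treewidth 2.
One such decomposition:
Bags: B1 = {a, b, e}  B2 = {a, b, d}  B3 = {a, b, c}
Tree: B1–B2, B1–B3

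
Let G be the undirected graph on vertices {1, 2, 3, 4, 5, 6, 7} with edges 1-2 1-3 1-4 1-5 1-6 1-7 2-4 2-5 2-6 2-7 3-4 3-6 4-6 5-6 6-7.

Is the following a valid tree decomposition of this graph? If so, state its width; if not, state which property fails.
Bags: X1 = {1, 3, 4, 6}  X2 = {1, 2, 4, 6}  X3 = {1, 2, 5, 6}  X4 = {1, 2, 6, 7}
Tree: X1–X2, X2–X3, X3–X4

Yes; width 3.

Vertex coverage: the bags together contain {1, 2, 3, 4, 5, 6, 7}, the full vertex set. Edge coverage: each edge of G has both endpoints in at least one bag. Running intersection: for every vertex, the bags containing it form a connected subtree. All three properties hold, so this is a valid tree decomposition of width max|bag| − 1 = 3, and hence tw(G) ≤ 3.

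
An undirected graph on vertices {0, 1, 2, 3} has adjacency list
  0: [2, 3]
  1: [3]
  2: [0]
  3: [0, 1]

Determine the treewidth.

A width-1 tree decomposition is:
Bags: B1 = {0, 2}  B2 = {0, 3}  B3 = {1, 3}
Tree: B1–B2, B2–B3
The largest bag has 2 vertices, giving width 1; this decomposition certifies tw(G) ≤ 1. G has an edge, so its treewidth is at least 1. Therefore the treewidth is 1.

1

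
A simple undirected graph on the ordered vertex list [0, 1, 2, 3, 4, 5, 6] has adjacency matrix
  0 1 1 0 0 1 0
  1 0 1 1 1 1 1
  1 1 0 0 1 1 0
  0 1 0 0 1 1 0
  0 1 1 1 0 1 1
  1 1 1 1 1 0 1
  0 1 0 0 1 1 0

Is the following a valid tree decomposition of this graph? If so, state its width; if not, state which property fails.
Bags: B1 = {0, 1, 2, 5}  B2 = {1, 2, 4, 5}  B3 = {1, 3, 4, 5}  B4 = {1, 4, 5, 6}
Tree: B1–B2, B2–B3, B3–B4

Checking the three conditions: (i) the bags cover all of {0, 1, 2, 3, 4, 5, 6}; (ii) for each edge, some bag contains both endpoints; (iii) the bags containing any fixed vertex form a subtree. All hold, so the decomposition is valid with width 4 − 1 = 3.

Yes; width 3.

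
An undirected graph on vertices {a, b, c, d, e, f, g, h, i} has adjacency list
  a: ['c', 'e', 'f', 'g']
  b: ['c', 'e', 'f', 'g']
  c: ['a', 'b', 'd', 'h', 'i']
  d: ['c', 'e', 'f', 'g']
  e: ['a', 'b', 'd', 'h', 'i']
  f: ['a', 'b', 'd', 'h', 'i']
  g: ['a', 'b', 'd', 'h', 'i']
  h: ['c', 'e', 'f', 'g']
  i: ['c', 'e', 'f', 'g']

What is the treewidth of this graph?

A width-4 tree decomposition is:
Bags: B1 = {c, d, e, f, g}  B2 = {c, e, f, g, i}  B3 = {c, e, f, g, h}  B4 = {a, c, e, f, g}  B5 = {b, c, e, f, g}
Tree: B1–B2, B2–B3, B3–B4, B4–B5
Each bag holds 5 vertices, so the decomposition has width 4, which upper-bounds the treewidth. For the lower bound: the 5 vertex sets {d,e}, {g,i}, {f,h}, {c}, {a} are disjoint, each induces a connected subgraph, and every pair is joined by at least one edge of G. Contracting each set to a single vertex therefore yields K_{5} as a minor, and since treewidth is minor-monotone, tw(G) ≥ tw(K_{5}) = 4. Hence tw(G) = 4 exactly.

4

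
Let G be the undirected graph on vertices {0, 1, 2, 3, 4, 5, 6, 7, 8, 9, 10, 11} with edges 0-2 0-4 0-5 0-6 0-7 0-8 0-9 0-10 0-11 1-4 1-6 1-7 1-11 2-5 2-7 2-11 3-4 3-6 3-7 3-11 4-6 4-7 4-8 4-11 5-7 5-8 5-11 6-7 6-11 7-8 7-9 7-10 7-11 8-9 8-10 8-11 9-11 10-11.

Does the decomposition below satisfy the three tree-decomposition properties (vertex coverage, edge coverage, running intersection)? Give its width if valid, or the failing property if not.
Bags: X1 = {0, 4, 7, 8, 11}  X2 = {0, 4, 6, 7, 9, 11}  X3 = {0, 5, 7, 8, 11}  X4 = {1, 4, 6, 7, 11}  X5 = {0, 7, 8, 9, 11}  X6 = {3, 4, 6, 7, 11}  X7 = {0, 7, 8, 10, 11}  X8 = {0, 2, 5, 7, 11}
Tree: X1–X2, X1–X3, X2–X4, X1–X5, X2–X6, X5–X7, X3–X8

No — bags containing vertex 9 are not connected in the tree.

A tree decomposition must satisfy three properties: every vertex lies in some bag; for every edge, both endpoints lie together in some bag; and for every vertex, the bags containing it form a connected subtree. Here bags containing vertex 9 are not connected in the tree, so the decomposition is invalid.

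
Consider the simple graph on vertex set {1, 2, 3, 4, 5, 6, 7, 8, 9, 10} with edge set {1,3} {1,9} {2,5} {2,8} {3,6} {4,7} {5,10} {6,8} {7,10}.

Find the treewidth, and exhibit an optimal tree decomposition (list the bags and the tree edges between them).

Treewidth 1.
One such decomposition:
Bags: B1 = {1, 9}  B2 = {1, 3}  B3 = {3, 6}  B4 = {6, 8}  B5 = {2, 8}  B6 = {2, 5}  B7 = {5, 10}  B8 = {7, 10}  B9 = {4, 7}
Tree: B1–B2, B2–B3, B3–B4, B4–B5, B5–B6, B6–B7, B7–B8, B8–B9

Every bag has size at most 2, so the width is 2 − 1 = 1 and tw(G) ≤ 1. Since G has at least one edge (e.g. 9–1), it is not an edgeless graph, so tw(G) ≥ 1. Hence tw(G) = 1 exactly.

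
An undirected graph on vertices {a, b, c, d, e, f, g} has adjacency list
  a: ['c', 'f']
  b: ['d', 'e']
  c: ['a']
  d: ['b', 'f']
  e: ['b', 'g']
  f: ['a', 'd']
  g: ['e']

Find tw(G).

1

A width-1 tree decomposition is:
Bags: B1 = {e, g}  B2 = {b, e}  B3 = {b, d}  B4 = {d, f}  B5 = {a, f}  B6 = {a, c}
Tree: B1–B2, B2–B3, B3–B4, B4–B5, B5–B6
The largest bag has 2 vertices, giving width 1; this decomposition certifies tw(G) ≤ 1. G has an edge, so its treewidth is at least 1. Combining the bounds, tw(G) = 1.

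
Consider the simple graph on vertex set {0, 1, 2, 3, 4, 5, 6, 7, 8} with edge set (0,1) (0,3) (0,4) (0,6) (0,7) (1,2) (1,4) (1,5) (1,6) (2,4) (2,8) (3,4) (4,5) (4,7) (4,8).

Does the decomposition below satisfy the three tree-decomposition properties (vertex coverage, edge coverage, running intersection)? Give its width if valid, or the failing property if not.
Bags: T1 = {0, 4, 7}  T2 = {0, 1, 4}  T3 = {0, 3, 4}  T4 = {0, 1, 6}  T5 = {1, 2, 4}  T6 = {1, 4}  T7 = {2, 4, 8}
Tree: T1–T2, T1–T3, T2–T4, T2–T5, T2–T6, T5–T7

A tree decomposition must satisfy three properties: every vertex lies in some bag; for every edge, both endpoints lie together in some bag; and for every vertex, the bags containing it form a connected subtree. Here vertex 5 appears in no bag, so the decomposition is invalid.

No — vertex 5 appears in no bag.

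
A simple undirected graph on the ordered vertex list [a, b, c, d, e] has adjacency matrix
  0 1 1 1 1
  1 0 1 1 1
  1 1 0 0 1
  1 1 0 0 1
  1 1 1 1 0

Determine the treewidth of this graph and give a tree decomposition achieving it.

The largest bag has 4 vertices, giving width 3; this decomposition certifies tw(G) ≤ 3. Conversely, {a, b, d, e} is a clique of size 4, and the vertices of any clique must share a bag in every tree decomposition; so some bag has ≥ 4 vertices and tw(G) ≥ 3. Therefore the treewidth is 3.

Treewidth 3.
One optimal decomposition is:
Bags: B1 = {a, b, c, e}  B2 = {a, b, d, e}
Tree: B1–B2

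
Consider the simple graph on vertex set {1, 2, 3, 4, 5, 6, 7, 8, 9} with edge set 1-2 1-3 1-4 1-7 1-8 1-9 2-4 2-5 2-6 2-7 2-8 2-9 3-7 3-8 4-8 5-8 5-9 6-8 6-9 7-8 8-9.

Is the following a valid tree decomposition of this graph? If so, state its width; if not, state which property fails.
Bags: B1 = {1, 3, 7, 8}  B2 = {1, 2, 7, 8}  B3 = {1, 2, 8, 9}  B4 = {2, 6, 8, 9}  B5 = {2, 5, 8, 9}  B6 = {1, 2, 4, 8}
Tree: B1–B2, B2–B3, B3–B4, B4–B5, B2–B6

Yes; width 3.

Checking the three conditions: (i) the bags cover all of {1, 2, 3, 4, 5, 6, 7, 8, 9}; (ii) for each edge, some bag contains both endpoints; (iii) the bags containing any fixed vertex form a subtree. All hold, so the decomposition is valid with width 4 − 1 = 3.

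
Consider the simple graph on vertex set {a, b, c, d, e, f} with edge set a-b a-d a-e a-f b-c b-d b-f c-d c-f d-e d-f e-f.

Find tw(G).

A width-3 tree decomposition is:
Bags: B1 = {b, c, d, f}  B2 = {a, b, d, f}  B3 = {a, d, e, f}
Tree: B1–B2, B2–B3
Each bag holds 4 vertices, so the decomposition has width 3, which upper-bounds the treewidth. Conversely, {b, c, d, f} is a clique of size 4, and the vertices of any clique must share a bag in every tree decomposition; so some bag has ≥ 4 vertices and tw(G) ≥ 3. Hence tw(G) = 3 exactly.

3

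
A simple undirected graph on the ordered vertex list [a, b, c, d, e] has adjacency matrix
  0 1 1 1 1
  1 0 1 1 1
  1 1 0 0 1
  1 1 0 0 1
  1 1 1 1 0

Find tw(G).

3

A width-3 tree decomposition is:
Bags: B1 = {a, b, c, e}  B2 = {a, b, d, e}
Tree: B1–B2
Each bag holds 4 vertices, so the decomposition has width 3, which upper-bounds the treewidth. On the other hand G contains the 4-clique {a, b, d, e}. A clique must lie in a single bag of any decomposition, so no decomposition can have width below 3. Combining the bounds, tw(G) = 3.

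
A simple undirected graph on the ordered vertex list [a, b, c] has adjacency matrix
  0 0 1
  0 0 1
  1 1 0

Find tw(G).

1

A width-1 tree decomposition is:
Bags: B1 = {b, c}  B2 = {a, c}
Tree: B1–B2
The largest bag has 2 vertices, giving width 1; this decomposition certifies tw(G) ≤ 1. Any graph with an edge has treewidth ≥ 1, and G has the edge b–c. The upper and lower bounds meet at 1, so that is the treewidth.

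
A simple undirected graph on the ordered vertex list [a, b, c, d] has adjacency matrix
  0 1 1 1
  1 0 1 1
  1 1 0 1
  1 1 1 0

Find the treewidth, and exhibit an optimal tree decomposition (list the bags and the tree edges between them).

Treewidth 3.
Bags: B1 = {a, b, c, d}
Tree: (single bag)

A single bag containing all 4 vertices is trivially a valid decomposition of width 3. For the lower bound, the 4 vertices {a, b, c, d} are pairwise adjacent, and any tree decomposition puts a clique entirely inside one bag — forcing width ≥ 3. Hence tw(G) = 3 exactly.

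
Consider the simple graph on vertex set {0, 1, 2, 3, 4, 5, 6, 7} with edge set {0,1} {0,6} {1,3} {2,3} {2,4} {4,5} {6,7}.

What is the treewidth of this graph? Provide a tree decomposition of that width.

Treewidth 1.
Bags: B1 = {4, 5}  B2 = {2, 4}  B3 = {2, 3}  B4 = {1, 3}  B5 = {0, 1}  B6 = {0, 6}  B7 = {6, 7}
Tree: B1–B2, B2–B3, B3–B4, B4–B5, B5–B6, B6–B7

Every bag has size at most 2, so the width is 2 − 1 = 1 and tw(G) ≤ 1. G has an edge, so its treewidth is at least 1. The upper and lower bounds meet at 1, so that is the treewidth.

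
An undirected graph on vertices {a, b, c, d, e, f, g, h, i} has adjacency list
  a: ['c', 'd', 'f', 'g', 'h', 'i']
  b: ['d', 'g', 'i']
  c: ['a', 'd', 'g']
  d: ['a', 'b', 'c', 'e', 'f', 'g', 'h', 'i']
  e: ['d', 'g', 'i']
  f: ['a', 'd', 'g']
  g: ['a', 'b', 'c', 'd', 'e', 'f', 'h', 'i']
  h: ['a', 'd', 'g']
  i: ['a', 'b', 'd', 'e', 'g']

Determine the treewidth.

A width-3 tree decomposition is:
Bags: B1 = {a, d, g, i}  B2 = {d, e, g, i}  B3 = {b, d, g, i}  B4 = {a, c, d, g}  B5 = {a, d, g, h}  B6 = {a, d, f, g}
Tree: B1–B2, B1–B3, B1–B4, B4–B5, B1–B6
The largest bag has 4 vertices, giving width 3; this decomposition certifies tw(G) ≤ 3. On the other hand G contains the 4-clique {d, e, g, i}. A clique must lie in a single bag of any decomposition, so no decomposition can have width below 3. Hence tw(G) = 3 exactly.

3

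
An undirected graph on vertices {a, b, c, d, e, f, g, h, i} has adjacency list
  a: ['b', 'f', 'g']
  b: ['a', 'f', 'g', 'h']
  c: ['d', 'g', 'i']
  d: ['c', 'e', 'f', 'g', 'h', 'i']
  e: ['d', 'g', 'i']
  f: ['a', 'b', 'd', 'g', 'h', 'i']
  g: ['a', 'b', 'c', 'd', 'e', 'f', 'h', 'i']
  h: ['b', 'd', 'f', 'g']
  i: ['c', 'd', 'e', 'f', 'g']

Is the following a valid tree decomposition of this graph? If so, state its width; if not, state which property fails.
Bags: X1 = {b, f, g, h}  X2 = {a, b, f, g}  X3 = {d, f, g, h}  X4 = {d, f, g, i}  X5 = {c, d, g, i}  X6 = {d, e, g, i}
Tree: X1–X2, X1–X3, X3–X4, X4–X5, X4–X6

Yes; width 3.

Every vertex of G appears in some bag (union = {a, b, c, d, e, f, g, h, i}); every edge is covered by a bag; and for each vertex v the set of bags containing v is connected in the bag tree. The decomposition is therefore valid. The largest bag has 4 vertices, so the width is 3.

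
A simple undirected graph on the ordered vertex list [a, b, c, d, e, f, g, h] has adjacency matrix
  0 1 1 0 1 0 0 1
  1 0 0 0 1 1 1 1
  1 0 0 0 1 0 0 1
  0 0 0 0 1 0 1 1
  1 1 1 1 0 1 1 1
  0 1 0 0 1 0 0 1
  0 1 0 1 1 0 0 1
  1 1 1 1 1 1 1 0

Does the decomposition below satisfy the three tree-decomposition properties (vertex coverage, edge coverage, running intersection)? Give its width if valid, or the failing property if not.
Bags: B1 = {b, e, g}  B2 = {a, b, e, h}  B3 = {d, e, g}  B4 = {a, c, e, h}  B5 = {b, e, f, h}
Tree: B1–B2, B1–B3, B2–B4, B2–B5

No — edge (h,g) lies in no bag.

A tree decomposition must satisfy three properties: every vertex lies in some bag; for every edge, both endpoints lie together in some bag; and for every vertex, the bags containing it form a connected subtree. Here edge (h,g) lies in no bag, so the decomposition is invalid.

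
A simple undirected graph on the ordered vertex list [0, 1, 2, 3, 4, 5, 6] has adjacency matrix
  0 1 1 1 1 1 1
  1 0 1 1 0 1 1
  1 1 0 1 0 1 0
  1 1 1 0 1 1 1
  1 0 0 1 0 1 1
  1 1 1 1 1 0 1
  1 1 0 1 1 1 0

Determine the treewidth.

4

A width-4 tree decomposition is:
Bags: B1 = {0, 1, 3, 5, 6}  B2 = {0, 3, 4, 5, 6}  B3 = {0, 1, 2, 3, 5}
Tree: B1–B2, B1–B3
The largest bag has 5 vertices, giving width 4; this decomposition certifies tw(G) ≤ 4. Conversely, {0, 1, 2, 3, 5} is a clique of size 5, and the vertices of any clique must share a bag in every tree decomposition; so some bag has ≥ 5 vertices and tw(G) ≥ 4. Therefore the treewidth is 4.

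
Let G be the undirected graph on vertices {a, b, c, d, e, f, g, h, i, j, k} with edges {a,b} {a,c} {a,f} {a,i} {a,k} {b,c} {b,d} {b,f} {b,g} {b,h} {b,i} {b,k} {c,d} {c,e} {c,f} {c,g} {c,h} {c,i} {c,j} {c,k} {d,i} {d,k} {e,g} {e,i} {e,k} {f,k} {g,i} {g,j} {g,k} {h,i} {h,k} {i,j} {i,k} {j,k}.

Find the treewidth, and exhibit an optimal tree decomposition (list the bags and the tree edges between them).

Every bag has size at most 5, so the width is 5 − 1 = 4 and tw(G) ≤ 4. Conversely, {a, b, c, f, k} is a clique of size 5, and the vertices of any clique must share a bag in every tree decomposition; so some bag has ≥ 5 vertices and tw(G) ≥ 4. The upper and lower bounds meet at 4, so that is the treewidth.

Treewidth 4.
One optimal decomposition is:
Bags: B1 = {a, b, c, i, k}  B2 = {b, c, d, i, k}  B3 = {a, b, c, f, k}  B4 = {b, c, g, i, k}  B5 = {c, e, g, i, k}  B6 = {c, g, i, j, k}  B7 = {b, c, h, i, k}
Tree: B1–B2, B1–B3, B1–B4, B4–B5, B5–B6, B1–B7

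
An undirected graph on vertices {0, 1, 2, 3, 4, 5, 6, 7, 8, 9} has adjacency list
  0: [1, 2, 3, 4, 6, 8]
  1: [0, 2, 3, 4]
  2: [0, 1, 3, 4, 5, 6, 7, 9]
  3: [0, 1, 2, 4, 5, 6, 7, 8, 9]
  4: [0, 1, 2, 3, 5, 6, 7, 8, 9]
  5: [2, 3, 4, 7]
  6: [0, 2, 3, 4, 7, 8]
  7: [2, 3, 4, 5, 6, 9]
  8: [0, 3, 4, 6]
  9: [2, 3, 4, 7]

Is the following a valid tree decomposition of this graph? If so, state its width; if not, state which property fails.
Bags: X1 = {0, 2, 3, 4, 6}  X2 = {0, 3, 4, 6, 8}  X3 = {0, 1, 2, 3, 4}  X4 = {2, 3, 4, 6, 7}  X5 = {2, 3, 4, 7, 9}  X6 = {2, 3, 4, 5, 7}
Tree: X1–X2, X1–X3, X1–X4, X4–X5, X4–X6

Yes; width 4.

Every vertex of G appears in some bag (union = {0, 1, 2, 3, 4, 5, 6, 7, 8, 9}); every edge is covered by a bag; and for each vertex v the set of bags containing v is connected in the bag tree. The decomposition is therefore valid. The largest bag has 5 vertices, so the width is 4.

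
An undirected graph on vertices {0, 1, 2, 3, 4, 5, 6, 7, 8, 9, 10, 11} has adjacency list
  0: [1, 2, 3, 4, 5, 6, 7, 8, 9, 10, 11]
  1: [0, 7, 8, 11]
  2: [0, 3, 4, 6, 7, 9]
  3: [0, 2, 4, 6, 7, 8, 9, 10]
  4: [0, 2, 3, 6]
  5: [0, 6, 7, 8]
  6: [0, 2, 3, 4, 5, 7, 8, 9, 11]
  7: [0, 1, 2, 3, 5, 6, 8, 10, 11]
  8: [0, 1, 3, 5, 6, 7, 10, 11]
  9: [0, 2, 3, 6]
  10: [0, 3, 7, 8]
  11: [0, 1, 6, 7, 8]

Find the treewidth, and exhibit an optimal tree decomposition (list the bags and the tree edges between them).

Treewidth 4.
One optimal decomposition is:
Bags: B1 = {0, 3, 6, 7, 8}  B2 = {0, 5, 6, 7, 8}  B3 = {0, 6, 7, 8, 11}  B4 = {0, 2, 3, 6, 7}  B5 = {0, 3, 7, 8, 10}  B6 = {0, 1, 7, 8, 11}  B7 = {0, 2, 3, 6, 9}  B8 = {0, 2, 3, 4, 6}
Tree: B1–B2, B1–B3, B1–B4, B1–B5, B3–B6, B4–B7, B4–B8

The largest bag has 5 vertices, giving width 4; this decomposition certifies tw(G) ≤ 4. Conversely, {0, 1, 7, 8, 11} is a clique of size 5, and the vertices of any clique must share a bag in every tree decomposition; so some bag has ≥ 5 vertices and tw(G) ≥ 4. Hence tw(G) = 4 exactly.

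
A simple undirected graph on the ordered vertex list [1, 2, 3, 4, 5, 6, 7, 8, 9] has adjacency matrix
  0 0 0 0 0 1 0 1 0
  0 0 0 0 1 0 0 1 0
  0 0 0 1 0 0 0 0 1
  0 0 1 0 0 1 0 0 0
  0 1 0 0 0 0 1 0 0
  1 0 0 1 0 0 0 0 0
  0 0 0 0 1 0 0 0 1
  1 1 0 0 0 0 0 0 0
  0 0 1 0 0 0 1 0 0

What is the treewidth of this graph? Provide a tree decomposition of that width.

The largest bag has 3 vertices, giving width 2; this decomposition certifies tw(G) ≤ 2. For the lower bound, G contains the cycle 2–5–7–9–3–4–6–1–8–2, so G is not a forest; only forests have treewidth ≤ 1, hence tw(G) ≥ 2. Therefore the treewidth is 2.

Treewidth 2.
One such decomposition:
Bags: B1 = {2, 5, 7}  B2 = {2, 7, 9}  B3 = {2, 3, 9}  B4 = {2, 3, 4}  B5 = {2, 4, 6}  B6 = {1, 2, 6}  B7 = {1, 2, 8}
Tree: B1–B2, B2–B3, B3–B4, B4–B5, B5–B6, B6–B7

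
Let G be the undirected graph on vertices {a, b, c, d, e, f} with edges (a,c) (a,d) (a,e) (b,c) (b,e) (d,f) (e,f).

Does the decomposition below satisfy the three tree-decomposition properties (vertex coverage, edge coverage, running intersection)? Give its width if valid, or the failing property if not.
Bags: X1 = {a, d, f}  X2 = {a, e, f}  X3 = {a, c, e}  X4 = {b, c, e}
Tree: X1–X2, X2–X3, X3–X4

Checking the three conditions: (i) the bags cover all of {a, b, c, d, e, f}; (ii) for each edge, some bag contains both endpoints; (iii) the bags containing any fixed vertex form a subtree. All hold, so the decomposition is valid with width 3 − 1 = 2.

Yes; width 2.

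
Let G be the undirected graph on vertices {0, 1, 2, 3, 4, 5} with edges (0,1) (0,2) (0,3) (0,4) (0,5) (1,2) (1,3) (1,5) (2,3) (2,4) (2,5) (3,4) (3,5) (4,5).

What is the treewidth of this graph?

4

A width-4 tree decomposition is:
Bags: B1 = {0, 2, 3, 4, 5}  B2 = {0, 1, 2, 3, 5}
Tree: B1–B2
Every bag has size at most 5, so the width is 5 − 1 = 4 and tw(G) ≤ 4. For the lower bound, the 5 vertices {0, 1, 2, 3, 5} are pairwise adjacent, and any tree decomposition puts a clique entirely inside one bag — forcing width ≥ 4. Therefore the treewidth is 4.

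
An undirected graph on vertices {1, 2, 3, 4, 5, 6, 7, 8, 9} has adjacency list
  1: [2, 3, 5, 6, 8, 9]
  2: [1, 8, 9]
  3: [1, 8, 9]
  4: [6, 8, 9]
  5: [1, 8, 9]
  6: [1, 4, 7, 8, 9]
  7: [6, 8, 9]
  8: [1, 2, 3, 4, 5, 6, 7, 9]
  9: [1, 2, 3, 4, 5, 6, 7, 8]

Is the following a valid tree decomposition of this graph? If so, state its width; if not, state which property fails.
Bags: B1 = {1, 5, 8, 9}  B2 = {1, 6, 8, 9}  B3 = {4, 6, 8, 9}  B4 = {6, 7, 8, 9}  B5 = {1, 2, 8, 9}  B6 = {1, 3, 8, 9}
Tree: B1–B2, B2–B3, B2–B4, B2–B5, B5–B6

Yes; width 3.

Every vertex of G appears in some bag (union = {1, 2, 3, 4, 5, 6, 7, 8, 9}); every edge is covered by a bag; and for each vertex v the set of bags containing v is connected in the bag tree. The decomposition is therefore valid. The largest bag has 4 vertices, so the width is 3.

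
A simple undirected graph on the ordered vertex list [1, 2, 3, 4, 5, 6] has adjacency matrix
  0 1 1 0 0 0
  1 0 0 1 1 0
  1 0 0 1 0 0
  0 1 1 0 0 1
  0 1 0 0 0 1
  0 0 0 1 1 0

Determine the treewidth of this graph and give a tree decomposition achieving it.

Treewidth 2.
Bags: B1 = {1, 2, 3}  B2 = {2, 3, 4}  B3 = {2, 4, 5}  B4 = {4, 5, 6}
Tree: B1–B2, B2–B3, B3–B4

Every bag has size at most 3, so the width is 3 − 1 = 2 and tw(G) ≤ 2. Since 1–3–4–2–1 is a cycle in G, G is not acyclic. Forests are exactly the graphs of treewidth ≤ 1, so tw(G) ≥ 2. Therefore the treewidth is 2.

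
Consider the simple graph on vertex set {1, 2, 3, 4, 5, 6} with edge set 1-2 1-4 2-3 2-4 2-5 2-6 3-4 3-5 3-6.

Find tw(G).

2

A width-2 tree decomposition is:
Bags: B1 = {2, 3, 5}  B2 = {2, 3, 6}  B3 = {2, 3, 4}  B4 = {1, 2, 4}
Tree: B1–B2, B1–B3, B3–B4
Each bag holds 3 vertices, so the decomposition has width 2, which upper-bounds the treewidth. Conversely, {1, 2, 4} is a clique of size 3, and the vertices of any clique must share a bag in every tree decomposition; so some bag has ≥ 3 vertices and tw(G) ≥ 2. Therefore the treewidth is 2.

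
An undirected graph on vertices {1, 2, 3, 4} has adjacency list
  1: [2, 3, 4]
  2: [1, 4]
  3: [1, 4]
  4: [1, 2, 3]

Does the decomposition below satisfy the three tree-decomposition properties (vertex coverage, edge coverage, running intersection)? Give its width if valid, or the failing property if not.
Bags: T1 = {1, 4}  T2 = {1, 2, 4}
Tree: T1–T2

No — vertex 3 appears in no bag.

A tree decomposition must satisfy three properties: every vertex lies in some bag; for every edge, both endpoints lie together in some bag; and for every vertex, the bags containing it form a connected subtree. Here vertex 3 appears in no bag, so the decomposition is invalid.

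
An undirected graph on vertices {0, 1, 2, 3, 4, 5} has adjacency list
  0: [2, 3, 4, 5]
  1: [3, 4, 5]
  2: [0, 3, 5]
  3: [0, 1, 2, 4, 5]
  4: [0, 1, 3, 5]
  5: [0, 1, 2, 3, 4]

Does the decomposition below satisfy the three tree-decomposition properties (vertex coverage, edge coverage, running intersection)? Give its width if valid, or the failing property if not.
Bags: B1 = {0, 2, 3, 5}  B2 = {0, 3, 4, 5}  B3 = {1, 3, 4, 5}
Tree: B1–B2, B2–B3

Yes; width 3.

Every vertex of G appears in some bag (union = {0, 1, 2, 3, 4, 5}); every edge is covered by a bag; and for each vertex v the set of bags containing v is connected in the bag tree. The decomposition is therefore valid. The largest bag has 4 vertices, so the width is 3.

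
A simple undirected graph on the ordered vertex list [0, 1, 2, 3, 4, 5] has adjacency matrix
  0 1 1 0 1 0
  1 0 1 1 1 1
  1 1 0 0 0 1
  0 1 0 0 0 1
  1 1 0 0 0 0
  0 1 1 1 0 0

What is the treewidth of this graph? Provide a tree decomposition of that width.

Treewidth 2.
Bags: B1 = {0, 1, 2}  B2 = {1, 2, 5}  B3 = {1, 3, 5}  B4 = {0, 1, 4}
Tree: B1–B2, B2–B3, B1–B4

The largest bag has 3 vertices, giving width 2; this decomposition certifies tw(G) ≤ 2. For the lower bound, the 3 vertices {0, 1, 2} are pairwise adjacent, and any tree decomposition puts a clique entirely inside one bag — forcing width ≥ 2. Combining the bounds, tw(G) = 2.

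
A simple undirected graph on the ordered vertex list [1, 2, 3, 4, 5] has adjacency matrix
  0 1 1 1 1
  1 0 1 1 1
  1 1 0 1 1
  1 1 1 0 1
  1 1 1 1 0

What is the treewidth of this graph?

A width-4 tree decomposition is:
Bags: B1 = {1, 2, 3, 4, 5}
Tree: (single bag)
A single bag containing all 5 vertices is trivially a valid decomposition of width 4. On the other hand G contains the 5-clique {1, 2, 3, 4, 5}. A clique must lie in a single bag of any decomposition, so no decomposition can have width below 4. Hence tw(G) = 4 exactly.

4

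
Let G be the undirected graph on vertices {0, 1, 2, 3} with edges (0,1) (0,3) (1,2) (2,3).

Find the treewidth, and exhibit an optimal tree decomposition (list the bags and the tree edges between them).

Treewidth 2.
One such decomposition:
Bags: B1 = {0, 1, 3}  B2 = {1, 2, 3}
Tree: B1–B2

Every bag has size at most 3, so the width is 3 − 1 = 2 and tw(G) ≤ 2. For the lower bound, G contains the cycle 1–0–3–2–1, so G is not a forest; only forests have treewidth ≤ 1, hence tw(G) ≥ 2. Therefore the treewidth is 2.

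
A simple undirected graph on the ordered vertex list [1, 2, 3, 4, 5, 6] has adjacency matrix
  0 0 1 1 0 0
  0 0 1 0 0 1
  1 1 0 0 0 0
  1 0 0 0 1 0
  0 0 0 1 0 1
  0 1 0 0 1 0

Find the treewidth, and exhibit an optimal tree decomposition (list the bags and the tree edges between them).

Treewidth 2.
One optimal decomposition is:
Bags: B1 = {4, 5, 6}  B2 = {2, 4, 6}  B3 = {2, 3, 4}  B4 = {1, 3, 4}
Tree: B1–B2, B2–B3, B3–B4

The largest bag has 3 vertices, giving width 2; this decomposition certifies tw(G) ≤ 2. For the lower bound, G contains the cycle 4–5–6–2–3–1–4, so G is not a forest; only forests have treewidth ≤ 1, hence tw(G) ≥ 2. Combining the bounds, tw(G) = 2.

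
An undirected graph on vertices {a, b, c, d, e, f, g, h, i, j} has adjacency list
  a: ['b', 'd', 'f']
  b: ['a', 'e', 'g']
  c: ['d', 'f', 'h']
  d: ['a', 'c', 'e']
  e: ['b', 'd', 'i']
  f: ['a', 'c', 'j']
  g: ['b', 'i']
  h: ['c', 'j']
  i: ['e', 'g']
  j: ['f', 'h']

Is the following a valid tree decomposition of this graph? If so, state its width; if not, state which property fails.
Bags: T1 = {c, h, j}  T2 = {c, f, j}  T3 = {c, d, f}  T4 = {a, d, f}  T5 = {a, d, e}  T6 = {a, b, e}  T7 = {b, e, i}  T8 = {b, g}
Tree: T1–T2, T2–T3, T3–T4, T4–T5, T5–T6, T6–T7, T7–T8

A tree decomposition must satisfy three properties: every vertex lies in some bag; for every edge, both endpoints lie together in some bag; and for every vertex, the bags containing it form a connected subtree. Here edge (i,g) lies in no bag, so the decomposition is invalid.

No — edge (i,g) lies in no bag.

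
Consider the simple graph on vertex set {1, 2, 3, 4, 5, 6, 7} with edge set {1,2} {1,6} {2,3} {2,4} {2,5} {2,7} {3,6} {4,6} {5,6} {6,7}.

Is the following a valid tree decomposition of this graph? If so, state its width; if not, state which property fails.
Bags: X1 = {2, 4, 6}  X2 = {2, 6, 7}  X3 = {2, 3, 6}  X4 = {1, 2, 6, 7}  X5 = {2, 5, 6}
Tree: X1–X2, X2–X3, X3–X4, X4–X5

No — bags containing vertex 7 are not connected in the tree.

A tree decomposition must satisfy three properties: every vertex lies in some bag; for every edge, both endpoints lie together in some bag; and for every vertex, the bags containing it form a connected subtree. Here bags containing vertex 7 are not connected in the tree, so the decomposition is invalid.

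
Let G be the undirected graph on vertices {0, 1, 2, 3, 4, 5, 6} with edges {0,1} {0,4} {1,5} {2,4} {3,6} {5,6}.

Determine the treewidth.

1

A width-1 tree decomposition is:
Bags: B1 = {2, 4}  B2 = {0, 4}  B3 = {0, 1}  B4 = {1, 5}  B5 = {5, 6}  B6 = {3, 6}
Tree: B1–B2, B2–B3, B3–B4, B4–B5, B5–B6
The largest bag has 2 vertices, giving width 1; this decomposition certifies tw(G) ≤ 1. Since G has at least one edge (e.g. 2–4), it is not an edgeless graph, so tw(G) ≥ 1. Combining the bounds, tw(G) = 1.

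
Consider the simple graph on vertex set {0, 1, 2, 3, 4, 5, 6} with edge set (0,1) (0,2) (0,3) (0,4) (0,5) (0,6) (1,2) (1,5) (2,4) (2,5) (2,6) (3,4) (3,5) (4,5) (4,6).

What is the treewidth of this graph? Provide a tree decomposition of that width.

Treewidth 3.
Bags: B1 = {0, 2, 4, 5}  B2 = {0, 2, 4, 6}  B3 = {0, 3, 4, 5}  B4 = {0, 1, 2, 5}
Tree: B1–B2, B1–B3, B1–B4

Every bag has size at most 4, so the width is 4 − 1 = 3 and tw(G) ≤ 3. Conversely, {0, 1, 2, 5} is a clique of size 4, and the vertices of any clique must share a bag in every tree decomposition; so some bag has ≥ 4 vertices and tw(G) ≥ 3. Hence tw(G) = 3 exactly.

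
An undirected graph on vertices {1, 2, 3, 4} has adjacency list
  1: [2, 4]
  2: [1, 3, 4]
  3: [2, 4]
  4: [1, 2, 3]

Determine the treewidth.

2

A width-2 tree decomposition is:
Bags: B1 = {1, 2, 4}  B2 = {2, 3, 4}
Tree: B1–B2
Every bag has size at most 3, so the width is 3 − 1 = 2 and tw(G) ≤ 2. On the other hand G contains the 3-clique {1, 2, 4}. A clique must lie in a single bag of any decomposition, so no decomposition can have width below 2. Therefore the treewidth is 2.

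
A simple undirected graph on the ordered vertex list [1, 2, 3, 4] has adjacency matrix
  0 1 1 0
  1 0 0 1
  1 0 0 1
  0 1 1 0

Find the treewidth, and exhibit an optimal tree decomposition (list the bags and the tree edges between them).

Treewidth 2.
One such decomposition:
Bags: B1 = {1, 2, 4}  B2 = {1, 3, 4}
Tree: B1–B2

Each bag holds 3 vertices, so the decomposition has width 2, which upper-bounds the treewidth. The edges 4–2–1–3–4 form a cycle, so G is not a tree and its treewidth is at least 2. Therefore the treewidth is 2.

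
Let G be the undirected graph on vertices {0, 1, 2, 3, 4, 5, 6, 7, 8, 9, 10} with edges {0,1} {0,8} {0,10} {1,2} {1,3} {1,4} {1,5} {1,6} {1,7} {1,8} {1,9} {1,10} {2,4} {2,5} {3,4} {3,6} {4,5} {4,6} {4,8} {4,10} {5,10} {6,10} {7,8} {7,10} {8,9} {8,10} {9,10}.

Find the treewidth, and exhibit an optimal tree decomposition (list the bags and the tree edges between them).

Every bag has size at most 4, so the width is 4 − 1 = 3 and tw(G) ≤ 3. On the other hand G contains the 4-clique {0, 1, 8, 10}. A clique must lie in a single bag of any decomposition, so no decomposition can have width below 3. Therefore the treewidth is 3.

Treewidth 3.
One optimal decomposition is:
Bags: B1 = {1, 4, 8, 10}  B2 = {1, 8, 9, 10}  B3 = {1, 4, 5, 10}  B4 = {0, 1, 8, 10}  B5 = {1, 2, 4, 5}  B6 = {1, 4, 6, 10}  B7 = {1, 7, 8, 10}  B8 = {1, 3, 4, 6}
Tree: B1–B2, B1–B3, B2–B4, B3–B5, B3–B6, B1–B7, B6–B8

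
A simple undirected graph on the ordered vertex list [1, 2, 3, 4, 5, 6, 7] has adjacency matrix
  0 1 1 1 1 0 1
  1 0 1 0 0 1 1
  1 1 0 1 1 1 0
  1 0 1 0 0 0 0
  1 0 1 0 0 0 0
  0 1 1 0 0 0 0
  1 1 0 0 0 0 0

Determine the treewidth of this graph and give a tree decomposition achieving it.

Treewidth 2.
Bags: B1 = {1, 2, 3}  B2 = {2, 3, 6}  B3 = {1, 2, 7}  B4 = {1, 3, 5}  B5 = {1, 3, 4}
Tree: B1–B2, B1–B3, B1–B4, B4–B5

Every bag has size at most 3, so the width is 3 − 1 = 2 and tw(G) ≤ 2. Conversely, {1, 2, 3} is a clique of size 3, and the vertices of any clique must share a bag in every tree decomposition; so some bag has ≥ 3 vertices and tw(G) ≥ 2. Hence tw(G) = 2 exactly.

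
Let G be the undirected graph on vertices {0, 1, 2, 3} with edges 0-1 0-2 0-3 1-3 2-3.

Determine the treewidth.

2

A width-2 tree decomposition is:
Bags: B1 = {0, 2, 3}  B2 = {0, 1, 3}
Tree: B1–B2
Each bag holds 3 vertices, so the decomposition has width 2, which upper-bounds the treewidth. On the other hand G contains the 3-clique {0, 1, 3}. A clique must lie in a single bag of any decomposition, so no decomposition can have width below 2. Combining the bounds, tw(G) = 2.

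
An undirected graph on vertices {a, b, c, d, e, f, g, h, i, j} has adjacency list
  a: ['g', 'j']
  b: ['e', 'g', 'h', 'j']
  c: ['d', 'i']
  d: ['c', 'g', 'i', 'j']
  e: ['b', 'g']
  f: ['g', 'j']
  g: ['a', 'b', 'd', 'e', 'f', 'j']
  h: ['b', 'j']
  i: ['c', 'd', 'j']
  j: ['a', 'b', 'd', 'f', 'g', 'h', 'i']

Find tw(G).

2

A width-2 tree decomposition is:
Bags: B1 = {d, g, j}  B2 = {d, i, j}  B3 = {f, g, j}  B4 = {b, g, j}  B5 = {b, e, g}  B6 = {c, d, i}  B7 = {b, h, j}  B8 = {a, g, j}
Tree: B1–B2, B1–B3, B1–B4, B4–B5, B2–B6, B4–B7, B3–B8
Every bag has size at most 3, so the width is 3 − 1 = 2 and tw(G) ≤ 2. On the other hand G contains the 3-clique {d, g, j}. A clique must lie in a single bag of any decomposition, so no decomposition can have width below 2. Hence tw(G) = 2 exactly.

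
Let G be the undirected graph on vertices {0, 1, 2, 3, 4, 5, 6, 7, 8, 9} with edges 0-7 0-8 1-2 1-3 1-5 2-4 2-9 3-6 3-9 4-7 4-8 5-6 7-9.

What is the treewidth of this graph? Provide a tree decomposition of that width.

Treewidth 2.
One such decomposition:
Bags: B1 = {0, 4, 8}  B2 = {0, 4, 7}  B3 = {2, 4, 7}  B4 = {2, 7, 9}  B5 = {1, 2, 9}  B6 = {1, 3, 9}  B7 = {1, 3, 5}  B8 = {3, 5, 6}
Tree: B1–B2, B2–B3, B3–B4, B4–B5, B5–B6, B6–B7, B7–B8

Every bag has size at most 3, so the width is 3 − 1 = 2 and tw(G) ≤ 2. For the lower bound, G contains the cycle 8–0–7–4–8, so G is not a forest; only forests have treewidth ≤ 1, hence tw(G) ≥ 2. Combining the bounds, tw(G) = 2.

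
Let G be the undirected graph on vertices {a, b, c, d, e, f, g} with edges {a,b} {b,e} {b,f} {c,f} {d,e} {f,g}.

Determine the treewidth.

A width-1 tree decomposition is:
Bags: B1 = {b, f}  B2 = {f, g}  B3 = {b, e}  B4 = {d, e}  B5 = {c, f}  B6 = {a, b}
Tree: B1–B2, B1–B3, B3–B4, B1–B5, B3–B6
Every bag has size at most 2, so the width is 2 − 1 = 1 and tw(G) ≤ 1. Since G has at least one edge (e.g. b–f), it is not an edgeless graph, so tw(G) ≥ 1. Hence tw(G) = 1 exactly.

1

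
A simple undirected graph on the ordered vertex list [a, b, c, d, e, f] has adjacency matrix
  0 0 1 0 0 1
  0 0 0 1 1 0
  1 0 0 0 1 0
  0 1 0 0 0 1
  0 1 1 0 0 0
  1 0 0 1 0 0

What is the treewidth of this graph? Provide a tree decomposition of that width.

Each bag holds 3 vertices, so the decomposition has width 2, which upper-bounds the treewidth. Since d–b–e–c–a–f–d is a cycle in G, G is not acyclic. Forests are exactly the graphs of treewidth ≤ 1, so tw(G) ≥ 2. The upper and lower bounds meet at 2, so that is the treewidth.

Treewidth 2.
One optimal decomposition is:
Bags: B1 = {b, d, e}  B2 = {c, d, e}  B3 = {a, c, d}  B4 = {a, d, f}
Tree: B1–B2, B2–B3, B3–B4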